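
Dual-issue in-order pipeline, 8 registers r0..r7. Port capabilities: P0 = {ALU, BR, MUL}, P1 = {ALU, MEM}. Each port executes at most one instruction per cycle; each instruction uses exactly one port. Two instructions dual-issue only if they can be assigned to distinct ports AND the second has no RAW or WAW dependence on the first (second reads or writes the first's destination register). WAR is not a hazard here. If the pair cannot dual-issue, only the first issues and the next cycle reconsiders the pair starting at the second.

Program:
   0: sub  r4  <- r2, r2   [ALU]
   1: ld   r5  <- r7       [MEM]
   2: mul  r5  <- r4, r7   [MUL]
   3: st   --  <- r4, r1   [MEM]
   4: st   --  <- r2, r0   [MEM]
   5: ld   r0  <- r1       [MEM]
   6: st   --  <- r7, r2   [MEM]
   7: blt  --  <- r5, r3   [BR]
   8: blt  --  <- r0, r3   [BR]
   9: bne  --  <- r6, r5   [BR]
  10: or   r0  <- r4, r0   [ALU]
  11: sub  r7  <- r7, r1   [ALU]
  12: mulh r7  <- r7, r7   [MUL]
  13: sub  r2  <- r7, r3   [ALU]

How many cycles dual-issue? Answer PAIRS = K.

PAIRS = 4

[0] i0,i1  sub.ALU ld.MEM  -- pair
[1] i2,i3  mul.MUL st.MEM  -- pair
[2] i4  st.MEM  -- no-port MEM/MEM
[3] i5  ld.MEM  -- no-port MEM/MEM
[4] i6,i7  st.MEM blt.BR  -- pair
[5] i8  blt.BR  -- no-port BR/BR
[6] i9,i10  bne.BR or.ALU  -- pair
[7] i11  sub.ALU  -- RAW+WAW r7
[8] i12  mulh.MUL  -- RAW r7
[9] i13  sub.ALU  -- tail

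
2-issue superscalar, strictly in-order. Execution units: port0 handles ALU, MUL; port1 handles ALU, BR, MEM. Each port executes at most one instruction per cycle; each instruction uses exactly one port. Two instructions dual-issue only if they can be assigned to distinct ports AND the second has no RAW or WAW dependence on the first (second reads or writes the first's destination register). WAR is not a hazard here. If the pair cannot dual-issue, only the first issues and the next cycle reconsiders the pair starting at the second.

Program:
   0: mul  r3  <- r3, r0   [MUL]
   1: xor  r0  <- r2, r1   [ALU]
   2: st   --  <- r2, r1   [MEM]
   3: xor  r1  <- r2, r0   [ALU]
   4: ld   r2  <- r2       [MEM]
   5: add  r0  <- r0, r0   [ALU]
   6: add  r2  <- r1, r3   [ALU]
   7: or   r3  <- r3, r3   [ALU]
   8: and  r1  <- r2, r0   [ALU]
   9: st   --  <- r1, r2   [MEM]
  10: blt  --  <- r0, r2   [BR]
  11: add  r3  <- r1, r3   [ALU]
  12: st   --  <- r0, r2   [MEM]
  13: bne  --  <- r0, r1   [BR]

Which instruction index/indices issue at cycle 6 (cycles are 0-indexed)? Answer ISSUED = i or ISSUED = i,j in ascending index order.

0. mul.MUL/xor.ALU @i0,i1  | pair
1. st.MEM/xor.ALU @i2,i3  | pair
2. ld.MEM/add.ALU @i4,i5  | pair
3. add.ALU/or.ALU @i6,i7  | pair
4. and.ALU @i8  | RAW r1
5. st.MEM @i9  | no-port MEM/BR
6. blt.BR/add.ALU @i10,i11  | pair
7. st.MEM @i12  | no-port MEM/BR
8. bne.BR @i13  | tail

ISSUED = 10,11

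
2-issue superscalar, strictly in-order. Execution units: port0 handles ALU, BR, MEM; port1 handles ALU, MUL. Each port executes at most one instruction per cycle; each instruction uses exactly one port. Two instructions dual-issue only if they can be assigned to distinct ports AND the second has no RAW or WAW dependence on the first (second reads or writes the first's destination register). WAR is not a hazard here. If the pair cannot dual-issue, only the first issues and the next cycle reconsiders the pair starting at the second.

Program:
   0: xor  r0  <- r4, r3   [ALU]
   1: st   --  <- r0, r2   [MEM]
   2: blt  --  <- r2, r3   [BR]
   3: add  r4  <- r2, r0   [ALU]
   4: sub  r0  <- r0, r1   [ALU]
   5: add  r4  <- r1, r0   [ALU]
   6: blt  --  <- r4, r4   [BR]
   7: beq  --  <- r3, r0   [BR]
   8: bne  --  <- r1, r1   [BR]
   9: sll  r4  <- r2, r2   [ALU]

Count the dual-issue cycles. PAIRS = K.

PAIRS = 2

  cy0 -> i0 (xor.ALU) RAW r0
  cy1 -> i1 (st.MEM) no-port MEM/BR
  cy2 -> i2+i3 (blt.BR;add.ALU) 2-wide
  cy3 -> i4 (sub.ALU) RAW r0
  cy4 -> i5 (add.ALU) RAW r4
  cy5 -> i6 (blt.BR) no-port BR/BR
  cy6 -> i7 (beq.BR) no-port BR/BR
  cy7 -> i8+i9 (bne.BR;sll.ALU) 2-wide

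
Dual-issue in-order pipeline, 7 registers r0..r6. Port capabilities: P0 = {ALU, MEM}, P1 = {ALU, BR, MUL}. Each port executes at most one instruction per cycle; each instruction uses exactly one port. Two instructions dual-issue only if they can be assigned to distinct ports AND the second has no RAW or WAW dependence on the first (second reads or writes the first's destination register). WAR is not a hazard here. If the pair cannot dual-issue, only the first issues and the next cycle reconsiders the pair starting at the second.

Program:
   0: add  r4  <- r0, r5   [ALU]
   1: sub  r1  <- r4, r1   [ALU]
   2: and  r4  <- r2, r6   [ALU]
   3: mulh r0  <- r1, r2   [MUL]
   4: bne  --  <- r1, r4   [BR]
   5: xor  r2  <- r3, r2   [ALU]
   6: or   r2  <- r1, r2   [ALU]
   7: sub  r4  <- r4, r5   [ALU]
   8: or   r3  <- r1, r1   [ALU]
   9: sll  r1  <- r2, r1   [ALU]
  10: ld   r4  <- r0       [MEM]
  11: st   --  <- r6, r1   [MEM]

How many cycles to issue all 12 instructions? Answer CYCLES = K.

#0 head=0: add.ALU i0 RAW r4
#1 head=1: sub.ALU/and.ALU i1&i2 pair
#2 head=3: mulh.MUL i3 no-port MUL/BR
#3 head=4: bne.BR/xor.ALU i4&i5 pair
#4 head=6: or.ALU/sub.ALU i6&i7 pair
#5 head=8: or.ALU/sll.ALU i8&i9 pair
#6 head=10: ld.MEM i10 no-port MEM/MEM
#7 head=11: st.MEM i11 tail

CYCLES = 8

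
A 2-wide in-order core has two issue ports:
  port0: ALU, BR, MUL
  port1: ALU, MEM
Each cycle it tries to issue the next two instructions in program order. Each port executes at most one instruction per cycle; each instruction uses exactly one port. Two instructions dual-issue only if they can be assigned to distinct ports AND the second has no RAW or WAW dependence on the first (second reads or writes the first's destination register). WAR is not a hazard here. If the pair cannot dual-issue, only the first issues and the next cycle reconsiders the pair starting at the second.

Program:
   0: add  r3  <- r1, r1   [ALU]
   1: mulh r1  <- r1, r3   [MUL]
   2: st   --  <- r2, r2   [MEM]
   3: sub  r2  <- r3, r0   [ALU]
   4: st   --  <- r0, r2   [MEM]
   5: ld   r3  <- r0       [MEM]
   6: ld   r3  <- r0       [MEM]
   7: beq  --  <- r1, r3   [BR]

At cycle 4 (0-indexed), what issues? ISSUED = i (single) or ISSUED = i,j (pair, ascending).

ISSUED = 5

c0: i0 add  RAW r3
c1: i1&i2 mulh/st  2-wide
c2: i3 sub  RAW r2
c3: i4 st  no-port MEM/MEM
c4: i5 ld  no-port MEM/MEM
c5: i6 ld  RAW r3
c6: i7 beq  tail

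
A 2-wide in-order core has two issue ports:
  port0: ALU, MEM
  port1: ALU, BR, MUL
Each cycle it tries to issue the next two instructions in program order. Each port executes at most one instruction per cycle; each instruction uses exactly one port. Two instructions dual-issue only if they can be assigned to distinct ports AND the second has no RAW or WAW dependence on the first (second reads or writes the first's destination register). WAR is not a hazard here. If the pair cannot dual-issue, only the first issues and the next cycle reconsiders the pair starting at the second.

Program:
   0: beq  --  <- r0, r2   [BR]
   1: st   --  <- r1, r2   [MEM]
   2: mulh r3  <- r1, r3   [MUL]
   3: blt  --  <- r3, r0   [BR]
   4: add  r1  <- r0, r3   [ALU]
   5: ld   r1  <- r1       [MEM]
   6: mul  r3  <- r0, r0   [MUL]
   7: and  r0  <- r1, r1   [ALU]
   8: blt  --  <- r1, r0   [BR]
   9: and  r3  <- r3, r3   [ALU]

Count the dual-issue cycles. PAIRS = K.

  cy0 -> i0/i1 (beq+st) dual
  cy1 -> i2 (mulh) no-port MUL/BR
  cy2 -> i3/i4 (blt+add) dual
  cy3 -> i5/i6 (ld+mul) dual
  cy4 -> i7 (and) RAW r0
  cy5 -> i8/i9 (blt+and) dual

PAIRS = 4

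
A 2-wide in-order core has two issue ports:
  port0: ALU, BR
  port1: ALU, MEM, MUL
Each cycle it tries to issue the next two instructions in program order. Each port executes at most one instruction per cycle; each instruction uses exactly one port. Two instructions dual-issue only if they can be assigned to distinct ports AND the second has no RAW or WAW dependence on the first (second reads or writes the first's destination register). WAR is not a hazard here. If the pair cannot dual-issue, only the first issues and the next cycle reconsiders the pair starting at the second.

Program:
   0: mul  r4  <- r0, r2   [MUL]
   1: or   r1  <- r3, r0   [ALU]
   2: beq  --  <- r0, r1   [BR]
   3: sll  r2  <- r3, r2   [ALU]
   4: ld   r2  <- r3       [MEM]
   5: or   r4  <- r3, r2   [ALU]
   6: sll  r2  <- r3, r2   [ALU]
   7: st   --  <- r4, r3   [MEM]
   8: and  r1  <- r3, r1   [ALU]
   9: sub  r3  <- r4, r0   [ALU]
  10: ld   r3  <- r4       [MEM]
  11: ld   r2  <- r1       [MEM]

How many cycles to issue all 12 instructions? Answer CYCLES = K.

0. mul;or @i0,i1  | dual
1. beq;sll @i2,i3  | dual
2. ld @i4  | RAW r2
3. or;sll @i5,i6  | dual
4. st;and @i7,i8  | dual
5. sub @i9  | WAW r3
6. ld @i10  | no-port MEM/MEM
7. ld @i11  | tail

CYCLES = 8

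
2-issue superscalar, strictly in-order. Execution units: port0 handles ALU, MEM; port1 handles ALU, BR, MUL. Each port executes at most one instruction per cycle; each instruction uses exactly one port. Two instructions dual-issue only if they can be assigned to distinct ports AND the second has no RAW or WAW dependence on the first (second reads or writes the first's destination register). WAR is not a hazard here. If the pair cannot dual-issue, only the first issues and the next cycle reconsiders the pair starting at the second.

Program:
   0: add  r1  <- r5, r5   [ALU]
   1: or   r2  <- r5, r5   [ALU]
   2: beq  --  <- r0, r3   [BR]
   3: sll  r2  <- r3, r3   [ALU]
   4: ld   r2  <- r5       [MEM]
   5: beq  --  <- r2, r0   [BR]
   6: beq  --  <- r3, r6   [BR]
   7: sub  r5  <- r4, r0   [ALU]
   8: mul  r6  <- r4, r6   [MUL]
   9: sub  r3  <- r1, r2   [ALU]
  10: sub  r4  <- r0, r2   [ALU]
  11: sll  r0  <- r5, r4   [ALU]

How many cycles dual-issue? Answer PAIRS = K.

PAIRS = 4

[0] i0&i1  add;or  -- pair
[1] i2&i3  beq;sll  -- pair
[2] i4  ld  -- RAW r2
[3] i5  beq  -- no-port BR/BR
[4] i6&i7  beq;sub  -- pair
[5] i8&i9  mul;sub  -- pair
[6] i10  sub  -- RAW r4
[7] i11  sll  -- tail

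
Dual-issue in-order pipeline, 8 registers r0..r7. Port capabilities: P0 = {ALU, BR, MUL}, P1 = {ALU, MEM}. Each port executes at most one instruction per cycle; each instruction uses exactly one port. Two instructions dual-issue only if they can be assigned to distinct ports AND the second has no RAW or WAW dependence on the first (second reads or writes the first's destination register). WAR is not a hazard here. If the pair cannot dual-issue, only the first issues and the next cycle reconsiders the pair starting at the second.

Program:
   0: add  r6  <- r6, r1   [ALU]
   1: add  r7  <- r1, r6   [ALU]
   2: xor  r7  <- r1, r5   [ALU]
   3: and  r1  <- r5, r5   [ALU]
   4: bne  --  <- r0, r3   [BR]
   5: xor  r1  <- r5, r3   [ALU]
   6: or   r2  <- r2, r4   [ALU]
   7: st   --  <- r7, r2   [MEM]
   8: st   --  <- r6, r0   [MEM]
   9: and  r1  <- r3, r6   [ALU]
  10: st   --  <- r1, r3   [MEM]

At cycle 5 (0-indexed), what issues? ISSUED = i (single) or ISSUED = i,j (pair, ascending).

ISSUED = 7

c0: i0 add  RAW r6
c1: i1 add  WAW r7
c2: i2+i3 xor and  dual
c3: i4+i5 bne xor  dual
c4: i6 or  RAW r2
c5: i7 st  no-port MEM/MEM
c6: i8+i9 st and  dual
c7: i10 st  tail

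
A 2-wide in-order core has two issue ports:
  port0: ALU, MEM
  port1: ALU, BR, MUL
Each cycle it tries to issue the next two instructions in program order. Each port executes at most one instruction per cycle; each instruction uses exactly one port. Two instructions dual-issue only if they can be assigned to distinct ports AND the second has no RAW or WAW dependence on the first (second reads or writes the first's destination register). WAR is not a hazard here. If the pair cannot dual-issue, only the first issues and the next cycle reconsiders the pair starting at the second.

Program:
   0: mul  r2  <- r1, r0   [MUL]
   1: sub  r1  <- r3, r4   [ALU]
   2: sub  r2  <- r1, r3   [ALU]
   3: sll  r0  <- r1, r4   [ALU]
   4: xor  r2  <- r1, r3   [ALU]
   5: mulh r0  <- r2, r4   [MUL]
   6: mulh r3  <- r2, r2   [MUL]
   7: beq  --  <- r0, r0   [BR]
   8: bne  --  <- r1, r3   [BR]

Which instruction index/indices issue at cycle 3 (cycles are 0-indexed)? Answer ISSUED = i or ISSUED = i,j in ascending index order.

ISSUED = 5

#0 head=0: mul;sub i0/i1 pair
#1 head=2: sub;sll i2/i3 pair
#2 head=4: xor i4 RAW r2
#3 head=5: mulh i5 no-port MUL/MUL
#4 head=6: mulh i6 no-port MUL/BR
#5 head=7: beq i7 no-port BR/BR
#6 head=8: bne i8 tail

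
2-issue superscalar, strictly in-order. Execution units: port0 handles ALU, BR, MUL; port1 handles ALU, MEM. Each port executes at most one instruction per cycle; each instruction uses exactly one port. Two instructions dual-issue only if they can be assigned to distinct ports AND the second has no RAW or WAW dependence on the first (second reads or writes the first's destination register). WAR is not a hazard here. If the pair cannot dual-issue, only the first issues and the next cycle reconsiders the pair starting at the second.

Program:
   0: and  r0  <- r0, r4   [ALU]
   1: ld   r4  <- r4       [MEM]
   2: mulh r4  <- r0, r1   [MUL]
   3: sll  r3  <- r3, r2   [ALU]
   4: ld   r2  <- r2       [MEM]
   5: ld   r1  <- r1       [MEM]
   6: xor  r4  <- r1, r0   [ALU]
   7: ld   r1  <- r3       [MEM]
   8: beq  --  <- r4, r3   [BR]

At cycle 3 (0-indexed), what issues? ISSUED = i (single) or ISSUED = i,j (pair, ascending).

ISSUED = 5

0. and;ld @i0+i1  | 2-wide
1. mulh;sll @i2+i3  | 2-wide
2. ld @i4  | no-port MEM/MEM
3. ld @i5  | RAW r1
4. xor;ld @i6+i7  | 2-wide
5. beq @i8  | tail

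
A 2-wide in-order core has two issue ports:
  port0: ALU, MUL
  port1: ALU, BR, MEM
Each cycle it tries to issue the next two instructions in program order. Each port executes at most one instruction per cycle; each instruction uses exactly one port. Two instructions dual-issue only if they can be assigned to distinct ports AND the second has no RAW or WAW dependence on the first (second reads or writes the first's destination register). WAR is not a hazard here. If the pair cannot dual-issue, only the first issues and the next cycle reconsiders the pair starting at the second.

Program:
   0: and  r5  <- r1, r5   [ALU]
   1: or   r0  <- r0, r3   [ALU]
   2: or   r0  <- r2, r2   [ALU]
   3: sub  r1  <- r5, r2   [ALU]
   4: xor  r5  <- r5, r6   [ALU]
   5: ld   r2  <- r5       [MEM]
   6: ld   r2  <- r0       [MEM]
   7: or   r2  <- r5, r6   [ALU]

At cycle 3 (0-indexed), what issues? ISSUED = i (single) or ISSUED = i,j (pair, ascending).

ISSUED = 5

0. and.ALU or.ALU @i0&i1  | pair
1. or.ALU sub.ALU @i2&i3  | pair
2. xor.ALU @i4  | RAW r5
3. ld.MEM @i5  | no-port MEM/MEM
4. ld.MEM @i6  | WAW r2
5. or.ALU @i7  | tail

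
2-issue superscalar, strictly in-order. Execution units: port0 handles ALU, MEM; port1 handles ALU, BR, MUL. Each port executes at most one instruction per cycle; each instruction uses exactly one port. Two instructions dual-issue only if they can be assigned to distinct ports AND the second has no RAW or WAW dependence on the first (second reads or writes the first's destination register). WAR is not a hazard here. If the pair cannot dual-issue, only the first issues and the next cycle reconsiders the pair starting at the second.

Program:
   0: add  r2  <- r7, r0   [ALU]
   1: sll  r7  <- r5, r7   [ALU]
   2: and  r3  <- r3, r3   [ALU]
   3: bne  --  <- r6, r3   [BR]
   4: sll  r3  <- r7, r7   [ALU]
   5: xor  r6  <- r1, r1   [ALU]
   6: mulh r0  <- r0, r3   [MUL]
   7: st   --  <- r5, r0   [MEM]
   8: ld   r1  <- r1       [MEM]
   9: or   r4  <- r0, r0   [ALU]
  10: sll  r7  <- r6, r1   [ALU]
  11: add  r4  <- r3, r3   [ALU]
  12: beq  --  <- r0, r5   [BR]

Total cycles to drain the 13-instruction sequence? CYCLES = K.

CYCLES = 8

t=0 i0,i1:add.ALU/sll.ALU ; 2-wide
t=1 i2:and.ALU ; RAW r3
t=2 i3,i4:bne.BR/sll.ALU ; 2-wide
t=3 i5,i6:xor.ALU/mulh.MUL ; 2-wide
t=4 i7:st.MEM ; no-port MEM/MEM
t=5 i8,i9:ld.MEM/or.ALU ; 2-wide
t=6 i10,i11:sll.ALU/add.ALU ; 2-wide
t=7 i12:beq.BR ; tail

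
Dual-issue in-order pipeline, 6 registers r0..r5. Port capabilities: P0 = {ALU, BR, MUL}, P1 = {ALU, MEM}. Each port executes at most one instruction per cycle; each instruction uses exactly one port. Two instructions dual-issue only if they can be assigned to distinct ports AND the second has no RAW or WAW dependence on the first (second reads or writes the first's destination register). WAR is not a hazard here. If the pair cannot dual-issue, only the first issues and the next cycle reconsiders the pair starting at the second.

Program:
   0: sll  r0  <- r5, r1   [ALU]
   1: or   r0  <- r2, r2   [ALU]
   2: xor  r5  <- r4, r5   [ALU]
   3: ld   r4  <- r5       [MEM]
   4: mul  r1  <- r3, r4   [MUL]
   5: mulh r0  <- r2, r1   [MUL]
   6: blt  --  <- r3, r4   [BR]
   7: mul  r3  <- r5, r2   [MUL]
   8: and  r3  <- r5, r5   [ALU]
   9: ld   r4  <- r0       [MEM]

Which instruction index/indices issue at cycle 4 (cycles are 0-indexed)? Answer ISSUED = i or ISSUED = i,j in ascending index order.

ISSUED = 5

0. sll.ALU @i0  | WAW r0
1. or.ALU/xor.ALU @i1&i2  | pair
2. ld.MEM @i3  | RAW r4
3. mul.MUL @i4  | no-port MUL/MUL
4. mulh.MUL @i5  | no-port MUL/BR
5. blt.BR @i6  | no-port BR/MUL
6. mul.MUL @i7  | WAW r3
7. and.ALU/ld.MEM @i8&i9  | pair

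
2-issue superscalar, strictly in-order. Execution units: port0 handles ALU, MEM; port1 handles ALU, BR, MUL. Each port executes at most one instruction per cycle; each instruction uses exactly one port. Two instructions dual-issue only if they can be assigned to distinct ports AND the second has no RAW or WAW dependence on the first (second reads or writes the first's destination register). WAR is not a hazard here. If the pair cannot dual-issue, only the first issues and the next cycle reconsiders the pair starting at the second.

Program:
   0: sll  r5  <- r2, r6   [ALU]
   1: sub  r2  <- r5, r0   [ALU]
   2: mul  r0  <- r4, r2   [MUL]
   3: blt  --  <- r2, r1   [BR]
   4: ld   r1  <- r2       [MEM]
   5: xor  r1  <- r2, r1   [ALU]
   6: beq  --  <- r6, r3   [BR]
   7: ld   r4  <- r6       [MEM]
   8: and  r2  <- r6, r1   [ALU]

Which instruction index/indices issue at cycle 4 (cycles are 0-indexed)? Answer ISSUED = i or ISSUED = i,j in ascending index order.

c0: i0 sll.ALU  RAW r5
c1: i1 sub.ALU  RAW r2
c2: i2 mul.MUL  no-port MUL/BR
c3: i3&i4 blt.BR ld.MEM  pair
c4: i5&i6 xor.ALU beq.BR  pair
c5: i7&i8 ld.MEM and.ALU  pair

ISSUED = 5,6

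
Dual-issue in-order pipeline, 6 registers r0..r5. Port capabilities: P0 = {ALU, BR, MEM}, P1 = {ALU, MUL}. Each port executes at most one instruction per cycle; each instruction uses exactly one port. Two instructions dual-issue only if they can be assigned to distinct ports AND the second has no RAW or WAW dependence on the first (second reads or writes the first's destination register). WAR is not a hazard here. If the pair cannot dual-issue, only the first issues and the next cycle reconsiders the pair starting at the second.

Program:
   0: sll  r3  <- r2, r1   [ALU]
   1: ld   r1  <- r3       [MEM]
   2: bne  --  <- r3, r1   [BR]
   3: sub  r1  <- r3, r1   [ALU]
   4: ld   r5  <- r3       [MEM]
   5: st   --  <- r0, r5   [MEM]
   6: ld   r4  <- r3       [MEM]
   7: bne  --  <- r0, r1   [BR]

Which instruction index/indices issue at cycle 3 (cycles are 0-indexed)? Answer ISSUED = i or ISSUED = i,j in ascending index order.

ISSUED = 4

  cy0 -> i0 (sll) RAW r3
  cy1 -> i1 (ld) no-port MEM/BR
  cy2 -> i2/i3 (bne+sub) 2-wide
  cy3 -> i4 (ld) no-port MEM/MEM
  cy4 -> i5 (st) no-port MEM/MEM
  cy5 -> i6 (ld) no-port MEM/BR
  cy6 -> i7 (bne) tail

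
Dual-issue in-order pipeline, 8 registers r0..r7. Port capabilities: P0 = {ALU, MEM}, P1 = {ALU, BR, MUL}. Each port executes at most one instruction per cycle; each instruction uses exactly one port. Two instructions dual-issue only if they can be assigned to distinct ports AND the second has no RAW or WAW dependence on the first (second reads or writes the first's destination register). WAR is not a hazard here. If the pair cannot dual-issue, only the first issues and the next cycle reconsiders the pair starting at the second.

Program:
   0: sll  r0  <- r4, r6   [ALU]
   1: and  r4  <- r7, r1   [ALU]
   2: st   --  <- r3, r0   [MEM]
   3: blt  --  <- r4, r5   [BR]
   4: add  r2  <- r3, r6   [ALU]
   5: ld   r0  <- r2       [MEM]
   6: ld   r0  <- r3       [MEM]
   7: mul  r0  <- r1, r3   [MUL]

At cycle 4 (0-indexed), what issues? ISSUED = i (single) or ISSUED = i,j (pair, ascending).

[0] i0+i1  sll.ALU;and.ALU  -- pair
[1] i2+i3  st.MEM;blt.BR  -- pair
[2] i4  add.ALU  -- RAW r2
[3] i5  ld.MEM  -- no-port MEM/MEM
[4] i6  ld.MEM  -- WAW r0
[5] i7  mul.MUL  -- tail

ISSUED = 6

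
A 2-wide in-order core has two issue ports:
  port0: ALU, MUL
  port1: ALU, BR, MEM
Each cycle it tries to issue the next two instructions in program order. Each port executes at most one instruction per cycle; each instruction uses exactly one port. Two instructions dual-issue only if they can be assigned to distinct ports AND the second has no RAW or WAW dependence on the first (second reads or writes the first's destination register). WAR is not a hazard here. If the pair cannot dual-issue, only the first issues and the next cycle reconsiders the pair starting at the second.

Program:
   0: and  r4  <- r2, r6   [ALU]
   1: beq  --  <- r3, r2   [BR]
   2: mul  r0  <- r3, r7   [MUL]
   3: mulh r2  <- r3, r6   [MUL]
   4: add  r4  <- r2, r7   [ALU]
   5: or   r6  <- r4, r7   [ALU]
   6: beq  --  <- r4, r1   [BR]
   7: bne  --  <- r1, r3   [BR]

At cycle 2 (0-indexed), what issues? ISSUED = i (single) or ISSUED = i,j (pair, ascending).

ISSUED = 3

[0] i0,i1  and.ALU+beq.BR  -- pair
[1] i2  mul.MUL  -- no-port MUL/MUL
[2] i3  mulh.MUL  -- RAW r2
[3] i4  add.ALU  -- RAW r4
[4] i5,i6  or.ALU+beq.BR  -- pair
[5] i7  bne.BR  -- tail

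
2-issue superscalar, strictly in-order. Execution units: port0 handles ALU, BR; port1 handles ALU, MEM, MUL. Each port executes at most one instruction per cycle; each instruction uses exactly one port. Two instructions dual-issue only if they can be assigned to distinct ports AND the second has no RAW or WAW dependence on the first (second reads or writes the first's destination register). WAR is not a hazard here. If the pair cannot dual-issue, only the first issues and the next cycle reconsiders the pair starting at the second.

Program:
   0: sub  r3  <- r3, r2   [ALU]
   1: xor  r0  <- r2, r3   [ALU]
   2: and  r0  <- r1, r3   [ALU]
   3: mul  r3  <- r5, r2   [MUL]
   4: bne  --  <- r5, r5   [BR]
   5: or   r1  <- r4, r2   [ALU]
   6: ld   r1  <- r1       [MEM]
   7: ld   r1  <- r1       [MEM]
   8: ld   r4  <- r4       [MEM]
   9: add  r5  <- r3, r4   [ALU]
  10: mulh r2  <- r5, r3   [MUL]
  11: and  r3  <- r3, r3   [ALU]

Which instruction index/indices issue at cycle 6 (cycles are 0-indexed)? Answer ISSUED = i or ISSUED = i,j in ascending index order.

ISSUED = 8

t=0 i0:sub.ALU ; RAW r3
t=1 i1:xor.ALU ; WAW r0
t=2 i2/i3:and.ALU mul.MUL ; pair
t=3 i4/i5:bne.BR or.ALU ; pair
t=4 i6:ld.MEM ; no-port MEM/MEM
t=5 i7:ld.MEM ; no-port MEM/MEM
t=6 i8:ld.MEM ; RAW r4
t=7 i9:add.ALU ; RAW r5
t=8 i10/i11:mulh.MUL and.ALU ; pair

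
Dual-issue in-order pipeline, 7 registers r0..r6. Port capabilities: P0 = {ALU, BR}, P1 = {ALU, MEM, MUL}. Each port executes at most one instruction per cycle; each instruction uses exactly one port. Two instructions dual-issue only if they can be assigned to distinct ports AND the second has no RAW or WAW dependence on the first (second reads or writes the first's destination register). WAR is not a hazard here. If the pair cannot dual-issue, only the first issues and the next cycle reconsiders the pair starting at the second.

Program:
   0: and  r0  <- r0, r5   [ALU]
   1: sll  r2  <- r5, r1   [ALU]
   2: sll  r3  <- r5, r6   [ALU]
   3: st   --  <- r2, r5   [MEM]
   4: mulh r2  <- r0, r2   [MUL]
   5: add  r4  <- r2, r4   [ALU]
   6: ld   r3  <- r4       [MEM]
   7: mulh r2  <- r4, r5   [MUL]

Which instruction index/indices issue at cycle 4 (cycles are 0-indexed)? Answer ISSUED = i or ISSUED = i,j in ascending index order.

#0 head=0: and.ALU;sll.ALU i0&i1 2-wide
#1 head=2: sll.ALU;st.MEM i2&i3 2-wide
#2 head=4: mulh.MUL i4 RAW r2
#3 head=5: add.ALU i5 RAW r4
#4 head=6: ld.MEM i6 no-port MEM/MUL
#5 head=7: mulh.MUL i7 tail

ISSUED = 6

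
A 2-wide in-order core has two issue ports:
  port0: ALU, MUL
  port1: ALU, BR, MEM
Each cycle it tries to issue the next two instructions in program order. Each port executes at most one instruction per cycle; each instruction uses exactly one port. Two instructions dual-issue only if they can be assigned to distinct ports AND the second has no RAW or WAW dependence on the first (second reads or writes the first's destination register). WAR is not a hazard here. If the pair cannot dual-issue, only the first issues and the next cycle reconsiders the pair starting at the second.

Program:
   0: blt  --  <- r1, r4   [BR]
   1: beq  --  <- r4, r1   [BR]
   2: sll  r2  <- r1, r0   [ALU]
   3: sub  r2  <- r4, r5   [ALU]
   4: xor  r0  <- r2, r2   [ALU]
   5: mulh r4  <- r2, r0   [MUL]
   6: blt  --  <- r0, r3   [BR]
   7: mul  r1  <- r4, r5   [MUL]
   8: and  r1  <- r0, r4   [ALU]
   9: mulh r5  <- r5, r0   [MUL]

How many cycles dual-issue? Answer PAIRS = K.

#0 head=0: blt.BR i0 no-port BR/BR
#1 head=1: beq.BR sll.ALU i1,i2 dual
#2 head=3: sub.ALU i3 RAW r2
#3 head=4: xor.ALU i4 RAW r0
#4 head=5: mulh.MUL blt.BR i5,i6 dual
#5 head=7: mul.MUL i7 WAW r1
#6 head=8: and.ALU mulh.MUL i8,i9 dual

PAIRS = 3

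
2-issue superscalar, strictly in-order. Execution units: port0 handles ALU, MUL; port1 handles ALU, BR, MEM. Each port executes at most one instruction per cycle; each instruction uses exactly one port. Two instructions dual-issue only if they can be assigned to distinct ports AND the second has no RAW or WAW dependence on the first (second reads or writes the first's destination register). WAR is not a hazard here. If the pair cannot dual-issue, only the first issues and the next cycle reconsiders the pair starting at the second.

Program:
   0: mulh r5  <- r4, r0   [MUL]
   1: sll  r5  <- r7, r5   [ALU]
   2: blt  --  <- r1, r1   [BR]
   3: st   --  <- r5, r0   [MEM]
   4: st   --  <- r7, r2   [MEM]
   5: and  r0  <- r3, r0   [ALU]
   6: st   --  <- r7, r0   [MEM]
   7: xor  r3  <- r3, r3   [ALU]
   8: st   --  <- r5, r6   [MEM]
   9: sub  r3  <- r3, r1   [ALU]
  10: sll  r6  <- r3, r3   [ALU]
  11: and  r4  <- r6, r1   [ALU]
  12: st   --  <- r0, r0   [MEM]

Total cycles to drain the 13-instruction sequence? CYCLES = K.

CYCLES = 8

c0: i0 mulh.MUL  RAW+WAW r5
c1: i1/i2 sll.ALU/blt.BR  dual
c2: i3 st.MEM  no-port MEM/MEM
c3: i4/i5 st.MEM/and.ALU  dual
c4: i6/i7 st.MEM/xor.ALU  dual
c5: i8/i9 st.MEM/sub.ALU  dual
c6: i10 sll.ALU  RAW r6
c7: i11/i12 and.ALU/st.MEM  dual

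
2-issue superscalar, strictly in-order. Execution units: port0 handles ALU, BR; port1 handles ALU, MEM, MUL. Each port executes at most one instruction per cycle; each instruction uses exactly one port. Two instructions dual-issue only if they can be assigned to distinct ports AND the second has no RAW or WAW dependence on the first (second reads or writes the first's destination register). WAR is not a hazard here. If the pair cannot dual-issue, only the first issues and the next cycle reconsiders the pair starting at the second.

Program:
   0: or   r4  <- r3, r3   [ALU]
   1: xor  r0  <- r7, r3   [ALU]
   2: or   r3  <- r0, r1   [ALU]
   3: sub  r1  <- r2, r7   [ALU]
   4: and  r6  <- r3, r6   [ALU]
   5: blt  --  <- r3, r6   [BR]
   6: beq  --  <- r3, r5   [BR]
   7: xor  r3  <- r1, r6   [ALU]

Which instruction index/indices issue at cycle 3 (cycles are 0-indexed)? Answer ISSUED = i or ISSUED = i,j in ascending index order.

ISSUED = 5

0. or.ALU/xor.ALU @i0/i1  | pair
1. or.ALU/sub.ALU @i2/i3  | pair
2. and.ALU @i4  | RAW r6
3. blt.BR @i5  | no-port BR/BR
4. beq.BR/xor.ALU @i6/i7  | pair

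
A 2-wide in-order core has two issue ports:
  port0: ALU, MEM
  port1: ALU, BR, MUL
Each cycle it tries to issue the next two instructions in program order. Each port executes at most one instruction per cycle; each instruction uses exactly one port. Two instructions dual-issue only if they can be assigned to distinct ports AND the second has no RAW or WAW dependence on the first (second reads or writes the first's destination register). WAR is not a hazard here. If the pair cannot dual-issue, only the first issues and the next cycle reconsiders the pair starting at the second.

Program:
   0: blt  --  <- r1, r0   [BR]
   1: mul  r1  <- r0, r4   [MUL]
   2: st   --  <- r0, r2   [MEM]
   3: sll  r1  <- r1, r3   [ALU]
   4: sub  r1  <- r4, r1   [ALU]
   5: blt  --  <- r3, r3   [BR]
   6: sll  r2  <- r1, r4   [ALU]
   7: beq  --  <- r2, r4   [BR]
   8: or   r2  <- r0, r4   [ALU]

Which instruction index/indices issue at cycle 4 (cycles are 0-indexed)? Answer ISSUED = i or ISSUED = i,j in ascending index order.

ISSUED = 6

t=0 i0:blt ; no-port BR/MUL
t=1 i1,i2:mul st ; pair
t=2 i3:sll ; RAW+WAW r1
t=3 i4,i5:sub blt ; pair
t=4 i6:sll ; RAW r2
t=5 i7,i8:beq or ; pair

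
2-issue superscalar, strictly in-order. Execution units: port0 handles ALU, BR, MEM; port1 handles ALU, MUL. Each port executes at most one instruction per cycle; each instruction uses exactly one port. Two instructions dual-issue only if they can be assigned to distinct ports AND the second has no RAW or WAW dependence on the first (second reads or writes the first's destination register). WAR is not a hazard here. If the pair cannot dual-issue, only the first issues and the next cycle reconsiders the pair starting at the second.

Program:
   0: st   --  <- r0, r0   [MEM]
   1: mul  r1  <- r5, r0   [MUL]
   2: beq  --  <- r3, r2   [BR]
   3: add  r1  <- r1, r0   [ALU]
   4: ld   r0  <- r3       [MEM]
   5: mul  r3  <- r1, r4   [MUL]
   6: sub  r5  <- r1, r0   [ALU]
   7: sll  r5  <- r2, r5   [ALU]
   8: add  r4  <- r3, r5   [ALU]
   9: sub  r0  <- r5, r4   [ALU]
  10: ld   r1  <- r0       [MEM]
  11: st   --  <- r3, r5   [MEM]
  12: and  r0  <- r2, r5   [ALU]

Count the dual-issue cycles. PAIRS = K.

#0 head=0: st/mul i0,i1 pair
#1 head=2: beq/add i2,i3 pair
#2 head=4: ld/mul i4,i5 pair
#3 head=6: sub i6 RAW+WAW r5
#4 head=7: sll i7 RAW r5
#5 head=8: add i8 RAW r4
#6 head=9: sub i9 RAW r0
#7 head=10: ld i10 no-port MEM/MEM
#8 head=11: st/and i11,i12 pair

PAIRS = 4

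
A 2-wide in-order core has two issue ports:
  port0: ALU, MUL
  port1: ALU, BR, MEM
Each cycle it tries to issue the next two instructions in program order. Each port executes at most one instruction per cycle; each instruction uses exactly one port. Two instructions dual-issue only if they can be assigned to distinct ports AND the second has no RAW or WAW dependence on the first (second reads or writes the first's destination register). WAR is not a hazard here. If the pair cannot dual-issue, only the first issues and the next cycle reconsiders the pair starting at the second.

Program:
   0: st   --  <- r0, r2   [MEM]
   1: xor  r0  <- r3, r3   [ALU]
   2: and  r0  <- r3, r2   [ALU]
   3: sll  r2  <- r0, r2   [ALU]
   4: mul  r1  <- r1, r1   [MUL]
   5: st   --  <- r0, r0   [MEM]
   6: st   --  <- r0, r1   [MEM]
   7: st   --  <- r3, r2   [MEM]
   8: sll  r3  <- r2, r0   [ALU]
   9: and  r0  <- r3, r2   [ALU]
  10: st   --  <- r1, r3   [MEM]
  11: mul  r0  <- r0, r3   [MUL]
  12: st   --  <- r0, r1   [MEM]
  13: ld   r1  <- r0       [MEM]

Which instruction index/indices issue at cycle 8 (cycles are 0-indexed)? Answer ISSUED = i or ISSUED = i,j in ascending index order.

ISSUED = 12

c0: i0+i1 st.MEM xor.ALU  dual
c1: i2 and.ALU  RAW r0
c2: i3+i4 sll.ALU mul.MUL  dual
c3: i5 st.MEM  no-port MEM/MEM
c4: i6 st.MEM  no-port MEM/MEM
c5: i7+i8 st.MEM sll.ALU  dual
c6: i9+i10 and.ALU st.MEM  dual
c7: i11 mul.MUL  RAW r0
c8: i12 st.MEM  no-port MEM/MEM
c9: i13 ld.MEM  tail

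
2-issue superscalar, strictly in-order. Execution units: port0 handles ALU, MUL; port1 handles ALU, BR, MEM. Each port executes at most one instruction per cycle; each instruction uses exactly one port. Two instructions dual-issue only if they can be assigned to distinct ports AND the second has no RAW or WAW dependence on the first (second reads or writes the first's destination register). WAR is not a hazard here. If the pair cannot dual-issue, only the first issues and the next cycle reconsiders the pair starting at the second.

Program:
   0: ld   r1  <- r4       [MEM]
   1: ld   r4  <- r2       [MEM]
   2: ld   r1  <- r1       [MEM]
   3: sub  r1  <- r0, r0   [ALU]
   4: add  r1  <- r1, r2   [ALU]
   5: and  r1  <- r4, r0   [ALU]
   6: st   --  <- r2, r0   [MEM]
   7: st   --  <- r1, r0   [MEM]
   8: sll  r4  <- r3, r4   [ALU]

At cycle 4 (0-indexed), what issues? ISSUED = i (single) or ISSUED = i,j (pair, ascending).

[0] i0  ld  -- no-port MEM/MEM
[1] i1  ld  -- no-port MEM/MEM
[2] i2  ld  -- WAW r1
[3] i3  sub  -- RAW+WAW r1
[4] i4  add  -- WAW r1
[5] i5,i6  and;st  -- pair
[6] i7,i8  st;sll  -- pair

ISSUED = 4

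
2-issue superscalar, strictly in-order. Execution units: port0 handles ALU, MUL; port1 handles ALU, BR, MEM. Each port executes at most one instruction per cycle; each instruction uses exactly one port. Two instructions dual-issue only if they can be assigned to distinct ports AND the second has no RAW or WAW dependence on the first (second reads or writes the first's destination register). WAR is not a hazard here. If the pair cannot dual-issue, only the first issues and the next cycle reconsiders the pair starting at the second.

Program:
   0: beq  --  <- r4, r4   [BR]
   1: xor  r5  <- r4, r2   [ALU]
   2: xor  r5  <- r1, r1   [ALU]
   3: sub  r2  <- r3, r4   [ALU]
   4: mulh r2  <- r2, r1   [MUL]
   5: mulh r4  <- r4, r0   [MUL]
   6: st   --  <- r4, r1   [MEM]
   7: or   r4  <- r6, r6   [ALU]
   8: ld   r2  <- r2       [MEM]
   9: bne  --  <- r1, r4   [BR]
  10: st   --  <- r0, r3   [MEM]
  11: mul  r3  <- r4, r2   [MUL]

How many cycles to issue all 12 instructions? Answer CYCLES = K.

  cy0 -> i0&i1 (beq/xor) dual
  cy1 -> i2&i3 (xor/sub) dual
  cy2 -> i4 (mulh) no-port MUL/MUL
  cy3 -> i5 (mulh) RAW r4
  cy4 -> i6&i7 (st/or) dual
  cy5 -> i8 (ld) no-port MEM/BR
  cy6 -> i9 (bne) no-port BR/MEM
  cy7 -> i10&i11 (st/mul) dual

CYCLES = 8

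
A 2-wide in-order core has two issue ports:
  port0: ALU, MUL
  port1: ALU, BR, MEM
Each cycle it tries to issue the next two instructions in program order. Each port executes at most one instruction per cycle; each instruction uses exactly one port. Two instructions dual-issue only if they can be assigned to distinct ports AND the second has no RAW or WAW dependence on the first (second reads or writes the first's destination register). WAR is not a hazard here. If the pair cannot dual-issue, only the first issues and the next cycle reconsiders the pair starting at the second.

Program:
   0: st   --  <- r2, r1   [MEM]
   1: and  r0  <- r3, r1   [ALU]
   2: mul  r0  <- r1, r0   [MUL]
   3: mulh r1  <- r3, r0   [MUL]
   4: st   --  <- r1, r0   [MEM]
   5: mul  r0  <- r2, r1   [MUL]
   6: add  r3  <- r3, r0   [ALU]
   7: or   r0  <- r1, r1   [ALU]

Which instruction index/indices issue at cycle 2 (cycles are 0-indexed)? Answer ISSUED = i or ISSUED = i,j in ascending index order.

#0 head=0: st;and i0&i1 2-wide
#1 head=2: mul i2 no-port MUL/MUL
#2 head=3: mulh i3 RAW r1
#3 head=4: st;mul i4&i5 2-wide
#4 head=6: add;or i6&i7 2-wide

ISSUED = 3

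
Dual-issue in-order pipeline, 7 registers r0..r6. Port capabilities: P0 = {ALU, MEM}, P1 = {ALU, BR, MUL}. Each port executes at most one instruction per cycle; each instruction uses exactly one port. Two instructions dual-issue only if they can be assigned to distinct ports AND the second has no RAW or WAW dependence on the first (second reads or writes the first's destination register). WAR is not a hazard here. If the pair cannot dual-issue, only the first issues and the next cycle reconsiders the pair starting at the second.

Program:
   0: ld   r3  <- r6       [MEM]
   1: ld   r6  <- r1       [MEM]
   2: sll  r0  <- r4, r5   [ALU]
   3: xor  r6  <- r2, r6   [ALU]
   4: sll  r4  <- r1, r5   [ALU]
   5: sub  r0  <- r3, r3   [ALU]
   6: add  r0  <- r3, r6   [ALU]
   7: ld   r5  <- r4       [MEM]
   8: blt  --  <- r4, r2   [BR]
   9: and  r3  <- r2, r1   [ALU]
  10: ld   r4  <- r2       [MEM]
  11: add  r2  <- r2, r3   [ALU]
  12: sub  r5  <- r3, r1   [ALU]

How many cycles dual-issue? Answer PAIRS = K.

0. ld @i0  | no-port MEM/MEM
1. ld sll @i1+i2  | 2-wide
2. xor sll @i3+i4  | 2-wide
3. sub @i5  | WAW r0
4. add ld @i6+i7  | 2-wide
5. blt and @i8+i9  | 2-wide
6. ld add @i10+i11  | 2-wide
7. sub @i12  | tail

PAIRS = 5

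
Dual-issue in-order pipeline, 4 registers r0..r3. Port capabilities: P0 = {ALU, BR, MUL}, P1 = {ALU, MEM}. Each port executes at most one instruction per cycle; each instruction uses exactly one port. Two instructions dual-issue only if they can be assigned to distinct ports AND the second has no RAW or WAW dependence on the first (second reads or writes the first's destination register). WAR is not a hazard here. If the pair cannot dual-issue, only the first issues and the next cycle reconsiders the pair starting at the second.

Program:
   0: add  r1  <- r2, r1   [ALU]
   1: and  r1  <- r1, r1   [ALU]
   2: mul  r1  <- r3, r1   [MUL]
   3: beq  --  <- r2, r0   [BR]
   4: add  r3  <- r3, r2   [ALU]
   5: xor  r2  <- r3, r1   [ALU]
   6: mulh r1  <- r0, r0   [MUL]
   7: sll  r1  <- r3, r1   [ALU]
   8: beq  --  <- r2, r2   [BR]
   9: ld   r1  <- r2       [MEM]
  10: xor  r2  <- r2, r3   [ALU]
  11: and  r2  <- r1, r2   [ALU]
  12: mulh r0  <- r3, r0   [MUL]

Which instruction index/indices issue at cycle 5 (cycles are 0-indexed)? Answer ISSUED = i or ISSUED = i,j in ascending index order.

  cy0 -> i0 (add.ALU) RAW+WAW r1
  cy1 -> i1 (and.ALU) RAW+WAW r1
  cy2 -> i2 (mul.MUL) no-port MUL/BR
  cy3 -> i3&i4 (beq.BR+add.ALU) 2-wide
  cy4 -> i5&i6 (xor.ALU+mulh.MUL) 2-wide
  cy5 -> i7&i8 (sll.ALU+beq.BR) 2-wide
  cy6 -> i9&i10 (ld.MEM+xor.ALU) 2-wide
  cy7 -> i11&i12 (and.ALU+mulh.MUL) 2-wide

ISSUED = 7,8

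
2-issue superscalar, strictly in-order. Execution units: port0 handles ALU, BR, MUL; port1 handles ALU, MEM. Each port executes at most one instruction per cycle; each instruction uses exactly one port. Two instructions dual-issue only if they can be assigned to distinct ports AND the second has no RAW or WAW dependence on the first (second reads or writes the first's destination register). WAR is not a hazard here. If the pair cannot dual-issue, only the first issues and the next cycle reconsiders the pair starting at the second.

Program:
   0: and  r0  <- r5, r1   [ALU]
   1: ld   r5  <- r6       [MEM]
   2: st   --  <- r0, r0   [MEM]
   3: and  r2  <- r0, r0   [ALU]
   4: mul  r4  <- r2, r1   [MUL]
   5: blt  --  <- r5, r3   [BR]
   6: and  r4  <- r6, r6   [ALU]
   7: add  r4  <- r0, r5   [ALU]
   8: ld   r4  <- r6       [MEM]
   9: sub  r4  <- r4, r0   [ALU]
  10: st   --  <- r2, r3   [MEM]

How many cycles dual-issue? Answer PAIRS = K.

PAIRS = 4

c0: i0+i1 and.ALU/ld.MEM  pair
c1: i2+i3 st.MEM/and.ALU  pair
c2: i4 mul.MUL  no-port MUL/BR
c3: i5+i6 blt.BR/and.ALU  pair
c4: i7 add.ALU  WAW r4
c5: i8 ld.MEM  RAW+WAW r4
c6: i9+i10 sub.ALU/st.MEM  pair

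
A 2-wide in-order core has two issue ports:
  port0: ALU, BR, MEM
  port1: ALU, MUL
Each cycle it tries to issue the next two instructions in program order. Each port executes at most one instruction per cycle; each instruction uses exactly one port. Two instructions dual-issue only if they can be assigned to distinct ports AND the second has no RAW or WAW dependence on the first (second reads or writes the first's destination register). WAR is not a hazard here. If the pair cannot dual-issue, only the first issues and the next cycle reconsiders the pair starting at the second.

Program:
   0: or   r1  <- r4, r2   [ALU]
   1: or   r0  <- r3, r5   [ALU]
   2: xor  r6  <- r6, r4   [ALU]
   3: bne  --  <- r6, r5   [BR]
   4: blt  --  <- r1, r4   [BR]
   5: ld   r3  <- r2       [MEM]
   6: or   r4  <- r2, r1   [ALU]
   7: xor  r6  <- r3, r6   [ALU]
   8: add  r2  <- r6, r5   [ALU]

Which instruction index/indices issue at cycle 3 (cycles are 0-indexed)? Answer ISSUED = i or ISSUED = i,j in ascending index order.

ISSUED = 4

c0: i0+i1 or+or  pair
c1: i2 xor  RAW r6
c2: i3 bne  no-port BR/BR
c3: i4 blt  no-port BR/MEM
c4: i5+i6 ld+or  pair
c5: i7 xor  RAW r6
c6: i8 add  tail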